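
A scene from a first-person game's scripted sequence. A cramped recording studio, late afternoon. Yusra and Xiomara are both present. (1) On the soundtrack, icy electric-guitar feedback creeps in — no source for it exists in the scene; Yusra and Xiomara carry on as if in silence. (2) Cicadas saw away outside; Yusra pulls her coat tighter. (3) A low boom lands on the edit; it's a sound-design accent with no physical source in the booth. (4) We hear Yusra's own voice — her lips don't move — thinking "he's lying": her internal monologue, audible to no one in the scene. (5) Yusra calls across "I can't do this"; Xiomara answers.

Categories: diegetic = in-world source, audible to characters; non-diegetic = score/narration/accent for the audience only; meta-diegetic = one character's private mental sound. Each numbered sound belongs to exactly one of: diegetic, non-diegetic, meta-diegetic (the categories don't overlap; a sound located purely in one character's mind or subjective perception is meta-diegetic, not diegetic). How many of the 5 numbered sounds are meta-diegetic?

1

(1) is non-diegetic: score with no on-screen or off-screen source; it exists for the audience alone.
Sound (2): it's the actual ambient sound of the location, so diegetic.
(3) an editorial stinger — it belongs to the cut, not the story world → non-diegetic.
Sound (4): it's Yusra's unspoken thought, heard only by the audience via her subjectivity, so meta-diegetic.
(5) spoken by a character present in the story world → diegetic.
So 1 of the 5 is meta-diegetic: (4).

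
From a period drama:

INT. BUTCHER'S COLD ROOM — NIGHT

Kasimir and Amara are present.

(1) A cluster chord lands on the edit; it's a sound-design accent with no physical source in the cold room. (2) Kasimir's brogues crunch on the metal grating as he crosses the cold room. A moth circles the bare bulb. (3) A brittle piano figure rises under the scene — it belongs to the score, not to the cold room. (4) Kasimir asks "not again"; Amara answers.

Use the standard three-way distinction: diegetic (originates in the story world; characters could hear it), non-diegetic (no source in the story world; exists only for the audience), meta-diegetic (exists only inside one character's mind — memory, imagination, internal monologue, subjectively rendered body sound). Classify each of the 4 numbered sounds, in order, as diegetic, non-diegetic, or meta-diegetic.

non-diegetic, diegetic, non-diegetic, diegetic

(1) is non-diegetic: nothing in the scene produces it; it's an accent added for the audience.
(2) it's the physical sound of Kasimir moving in the space → diegetic.
(3) is non-diegetic: nothing in the cold room produces it and the characters don't hear it — pure soundtrack.
(4) is diegetic: on-screen dialogue — Kasimir speaks and Amara is there to hear.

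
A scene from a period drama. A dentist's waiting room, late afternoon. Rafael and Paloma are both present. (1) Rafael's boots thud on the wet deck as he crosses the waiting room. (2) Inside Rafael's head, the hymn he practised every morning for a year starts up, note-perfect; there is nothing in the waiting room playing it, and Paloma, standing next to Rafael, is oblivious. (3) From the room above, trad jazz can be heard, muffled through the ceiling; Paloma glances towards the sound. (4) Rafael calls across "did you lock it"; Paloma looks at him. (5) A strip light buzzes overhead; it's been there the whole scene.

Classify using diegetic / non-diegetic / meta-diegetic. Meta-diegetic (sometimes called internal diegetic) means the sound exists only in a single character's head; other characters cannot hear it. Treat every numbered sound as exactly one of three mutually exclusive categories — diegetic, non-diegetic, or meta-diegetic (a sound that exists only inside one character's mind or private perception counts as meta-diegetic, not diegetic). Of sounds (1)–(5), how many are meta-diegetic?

1

(1) is diegetic: Rafael's footsteps are produced in the story world.
(2) is meta-diegetic: the music is a memory playing inside Rafael's mind alone; no real-world source, Paloma can't hear it.
Sound (3): it's coming from the room above — a location within the story world — and Paloma reacts, so diegetic.
(4) is diegetic: on-screen dialogue — Rafael speaks and Paloma is there to hear.
(5) a strip light is part of the location's real environment → diegetic.
So 1 of the 5 is meta-diegetic: (2).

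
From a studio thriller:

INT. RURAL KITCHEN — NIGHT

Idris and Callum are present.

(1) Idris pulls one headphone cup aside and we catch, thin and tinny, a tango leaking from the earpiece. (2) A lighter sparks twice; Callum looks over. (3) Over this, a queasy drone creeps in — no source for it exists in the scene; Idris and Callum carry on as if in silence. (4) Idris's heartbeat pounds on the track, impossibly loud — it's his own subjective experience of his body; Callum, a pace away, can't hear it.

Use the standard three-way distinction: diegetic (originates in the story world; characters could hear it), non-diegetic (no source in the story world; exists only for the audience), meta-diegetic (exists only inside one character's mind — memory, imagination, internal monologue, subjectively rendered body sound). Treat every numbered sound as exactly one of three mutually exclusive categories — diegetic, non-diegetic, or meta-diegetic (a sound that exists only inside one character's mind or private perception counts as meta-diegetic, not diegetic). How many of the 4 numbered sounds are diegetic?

(1) is diegetic: it's leaking from a physical pair of headphones in the scene.
Sound (2): an in-world source (a lighter); characters could hear it, so diegetic.
(3) it has no source in the story world and no character can hear it — it's underscore → non-diegetic.
Sound (4): a subjective body sound — Idris's private perception, inaudible to Callum, so meta-diegetic.
So 2 of the 4 are diegetic: (1), (2).

2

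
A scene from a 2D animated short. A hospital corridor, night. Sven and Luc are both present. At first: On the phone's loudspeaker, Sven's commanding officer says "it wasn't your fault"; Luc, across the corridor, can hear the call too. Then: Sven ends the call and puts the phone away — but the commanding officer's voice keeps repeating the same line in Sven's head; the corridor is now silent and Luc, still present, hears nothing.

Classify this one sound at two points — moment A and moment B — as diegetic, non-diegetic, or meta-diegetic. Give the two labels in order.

Moment A: the loudspeaker is an in-world source; both Sven and Luc hear the call → diegetic.
Moment B: with the phone off, the voice continues only as Sven's private mental replay — Luc can't hear it → meta-diegetic.

diegetic, meta-diegetic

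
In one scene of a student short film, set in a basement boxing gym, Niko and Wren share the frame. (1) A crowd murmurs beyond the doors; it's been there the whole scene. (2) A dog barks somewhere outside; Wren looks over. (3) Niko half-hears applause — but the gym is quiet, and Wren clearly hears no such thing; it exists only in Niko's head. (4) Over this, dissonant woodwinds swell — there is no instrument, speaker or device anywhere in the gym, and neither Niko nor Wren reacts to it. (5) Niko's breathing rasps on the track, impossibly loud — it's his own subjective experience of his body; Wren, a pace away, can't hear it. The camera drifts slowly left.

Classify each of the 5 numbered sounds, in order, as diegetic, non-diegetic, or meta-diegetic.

Sound (1): a crowd is part of the location's real environment, so diegetic.
(2) a dog is a real object/event in the scene's world → diegetic.
Sound (3): the sound is imagined by Niko; nothing in the story world is producing it and Wren can't hear it, so meta-diegetic.
Sound (4): score with no on-screen or off-screen source; it exists for the audience alone, so non-diegetic.
(5) a subjective body sound — Niko's private perception, inaudible to Wren → meta-diegetic.

diegetic, diegetic, meta-diegetic, non-diegetic, meta-diegetic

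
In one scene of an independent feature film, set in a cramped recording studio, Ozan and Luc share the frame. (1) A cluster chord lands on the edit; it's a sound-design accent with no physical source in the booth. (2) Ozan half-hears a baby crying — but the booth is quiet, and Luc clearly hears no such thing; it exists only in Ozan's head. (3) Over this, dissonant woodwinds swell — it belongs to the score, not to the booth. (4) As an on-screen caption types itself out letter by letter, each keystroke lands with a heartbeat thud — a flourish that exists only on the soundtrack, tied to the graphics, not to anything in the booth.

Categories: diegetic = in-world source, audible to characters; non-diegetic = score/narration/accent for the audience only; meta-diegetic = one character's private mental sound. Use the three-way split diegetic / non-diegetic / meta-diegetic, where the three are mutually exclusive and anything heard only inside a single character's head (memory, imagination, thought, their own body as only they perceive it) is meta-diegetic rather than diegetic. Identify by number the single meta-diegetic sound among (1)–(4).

(1) is non-diegetic: it's a sound-design accent with no in-world source; no one in the scene can hear it.
(2) is meta-diegetic: subjective to Ozan: the booth is silent and Luc hears nothing.
Sound (3): nothing in the booth produces it and the characters don't hear it — pure soundtrack, so non-diegetic.
Sound (4): sound married to a title/caption — outside the diegesis by definition, so non-diegetic.
Only (2) is meta-diegetic.

2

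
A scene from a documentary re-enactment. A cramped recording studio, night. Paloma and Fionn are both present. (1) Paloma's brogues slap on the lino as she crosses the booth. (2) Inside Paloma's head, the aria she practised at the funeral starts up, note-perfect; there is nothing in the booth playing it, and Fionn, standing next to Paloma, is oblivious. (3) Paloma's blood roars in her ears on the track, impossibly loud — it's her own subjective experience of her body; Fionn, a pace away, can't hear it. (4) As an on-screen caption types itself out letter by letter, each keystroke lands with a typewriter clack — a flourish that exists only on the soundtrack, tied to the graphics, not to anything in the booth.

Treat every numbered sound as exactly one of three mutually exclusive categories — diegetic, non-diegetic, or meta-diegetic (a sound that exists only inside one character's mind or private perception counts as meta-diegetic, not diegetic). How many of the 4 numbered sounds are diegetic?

1

(1) is diegetic: a character's body making contact with the set — an in-world sound.
Sound (2): it lives in Paloma's subjectivity, not in the booth, so meta-diegetic.
(3) is meta-diegetic: a subjective body sound — Paloma's private perception, inaudible to Fionn.
(4) the caption isn't part of the story world, so neither is the sound tied to it → non-diegetic.
So 1 of the 4 is diegetic: (1).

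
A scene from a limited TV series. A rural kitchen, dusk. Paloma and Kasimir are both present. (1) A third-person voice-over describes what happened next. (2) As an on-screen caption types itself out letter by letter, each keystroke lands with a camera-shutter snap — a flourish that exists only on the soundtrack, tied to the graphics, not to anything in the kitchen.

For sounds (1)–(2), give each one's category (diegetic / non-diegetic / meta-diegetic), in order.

non-diegetic, non-diegetic

(1) is non-diegetic: external voice-over — not a character, not heard by anyone in the scene.
(2) it accompanies on-screen graphics, not anything inside the story world → non-diegetic.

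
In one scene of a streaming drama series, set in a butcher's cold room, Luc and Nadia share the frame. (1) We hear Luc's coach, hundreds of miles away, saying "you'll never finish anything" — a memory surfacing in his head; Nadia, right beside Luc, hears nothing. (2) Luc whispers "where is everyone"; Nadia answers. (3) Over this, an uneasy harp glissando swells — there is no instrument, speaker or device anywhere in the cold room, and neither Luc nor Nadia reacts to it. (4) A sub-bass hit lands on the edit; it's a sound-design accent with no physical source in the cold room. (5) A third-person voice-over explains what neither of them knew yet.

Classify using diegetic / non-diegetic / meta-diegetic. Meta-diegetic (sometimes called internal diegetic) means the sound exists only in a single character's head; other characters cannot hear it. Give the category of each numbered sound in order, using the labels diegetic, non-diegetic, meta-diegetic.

(1) is meta-diegetic: the voice is a memory playing only inside Luc's mind; Nadia can't hear it.
(2) is diegetic: on-screen dialogue — Luc speaks and Nadia is there to hear.
(3) it has no source in the story world and no character can hear it — it's underscore → non-diegetic.
Sound (4): an editorial stinger — it belongs to the cut, not the story world, so non-diegetic.
(5) is non-diegetic: the narrator exists outside the story world, addressing only the audience.

meta-diegetic, diegetic, non-diegetic, non-diegetic, non-diegetic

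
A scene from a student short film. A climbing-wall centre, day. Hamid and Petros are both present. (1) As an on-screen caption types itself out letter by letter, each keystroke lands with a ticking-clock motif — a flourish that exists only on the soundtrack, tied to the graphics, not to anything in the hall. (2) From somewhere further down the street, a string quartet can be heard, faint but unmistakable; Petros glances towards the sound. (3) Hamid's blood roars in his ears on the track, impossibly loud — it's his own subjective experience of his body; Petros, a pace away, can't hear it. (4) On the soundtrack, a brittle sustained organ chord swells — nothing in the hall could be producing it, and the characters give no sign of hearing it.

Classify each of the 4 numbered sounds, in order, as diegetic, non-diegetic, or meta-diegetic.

non-diegetic, diegetic, meta-diegetic, non-diegetic

Sound (1): sound married to a title/caption — outside the diegesis by definition, so non-diegetic.
Sound (2): the music has an off-screen but real-world source and a character hears it, so diegetic.
Sound (3): it's Hamid's internal bodily sensation rendered as sound; only Hamid 'hears' it, so meta-diegetic.
Sound (4): nothing in the hall produces it and the characters don't hear it — pure soundtrack, so non-diegetic.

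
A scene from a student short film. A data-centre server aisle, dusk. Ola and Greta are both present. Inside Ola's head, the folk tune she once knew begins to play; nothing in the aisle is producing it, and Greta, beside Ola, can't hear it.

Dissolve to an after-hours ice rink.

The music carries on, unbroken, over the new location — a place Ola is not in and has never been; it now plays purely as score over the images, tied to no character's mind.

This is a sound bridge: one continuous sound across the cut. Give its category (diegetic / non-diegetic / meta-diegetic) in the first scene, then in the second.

meta-diegetic, non-diegetic

Scene one: the music exists only inside Ola's mind; Greta can't hear it → meta-diegetic.
Scene two: it's detached from Ola entirely and plays over unrelated images with no in-world source — conventional underscore → non-diegetic.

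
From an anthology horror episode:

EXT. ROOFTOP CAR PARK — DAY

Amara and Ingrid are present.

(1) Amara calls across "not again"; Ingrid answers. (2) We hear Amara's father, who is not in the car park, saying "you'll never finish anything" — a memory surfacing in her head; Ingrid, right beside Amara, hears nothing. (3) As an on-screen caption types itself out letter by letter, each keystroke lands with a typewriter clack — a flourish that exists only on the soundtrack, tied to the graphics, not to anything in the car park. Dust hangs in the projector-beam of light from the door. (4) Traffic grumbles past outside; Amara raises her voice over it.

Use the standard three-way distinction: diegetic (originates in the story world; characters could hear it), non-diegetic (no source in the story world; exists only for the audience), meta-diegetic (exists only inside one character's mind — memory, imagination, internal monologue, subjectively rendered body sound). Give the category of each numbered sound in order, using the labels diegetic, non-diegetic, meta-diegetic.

diegetic, meta-diegetic, non-diegetic, diegetic

Sound (1): Amara is a character speaking aloud in the scene, so diegetic.
(2) is meta-diegetic: a remembered line, private to Amara — not present in the room, not audible to Ingrid.
(3) sound married to a title/caption — outside the diegesis by definition → non-diegetic.
(4) is diegetic: it's the actual ambient sound of the location.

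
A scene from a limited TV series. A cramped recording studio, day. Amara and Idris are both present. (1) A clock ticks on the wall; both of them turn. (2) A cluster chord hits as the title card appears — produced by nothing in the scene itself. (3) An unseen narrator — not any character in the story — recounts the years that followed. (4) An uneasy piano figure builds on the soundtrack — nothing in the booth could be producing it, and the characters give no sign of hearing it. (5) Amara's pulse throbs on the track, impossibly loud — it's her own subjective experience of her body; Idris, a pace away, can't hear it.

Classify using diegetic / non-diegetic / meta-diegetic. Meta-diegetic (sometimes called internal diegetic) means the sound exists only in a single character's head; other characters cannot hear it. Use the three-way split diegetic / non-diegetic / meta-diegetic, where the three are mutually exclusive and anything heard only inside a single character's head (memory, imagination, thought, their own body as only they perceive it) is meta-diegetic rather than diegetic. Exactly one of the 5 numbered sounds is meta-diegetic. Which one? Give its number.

Sound (1): the sound comes from a clock physically present in the location, so diegetic.
Sound (2): it's a sound-design accent with no in-world source; no one in the scene can hear it, so non-diegetic.
Sound (3): commentary laid over the scene from outside the fiction, so non-diegetic.
Sound (4): it has no source in the story world and no character can hear it — it's underscore, so non-diegetic.
(5) point-of-audition from inside Amara's body; not a sound in the room → meta-diegetic.
Only (5) is meta-diegetic.

5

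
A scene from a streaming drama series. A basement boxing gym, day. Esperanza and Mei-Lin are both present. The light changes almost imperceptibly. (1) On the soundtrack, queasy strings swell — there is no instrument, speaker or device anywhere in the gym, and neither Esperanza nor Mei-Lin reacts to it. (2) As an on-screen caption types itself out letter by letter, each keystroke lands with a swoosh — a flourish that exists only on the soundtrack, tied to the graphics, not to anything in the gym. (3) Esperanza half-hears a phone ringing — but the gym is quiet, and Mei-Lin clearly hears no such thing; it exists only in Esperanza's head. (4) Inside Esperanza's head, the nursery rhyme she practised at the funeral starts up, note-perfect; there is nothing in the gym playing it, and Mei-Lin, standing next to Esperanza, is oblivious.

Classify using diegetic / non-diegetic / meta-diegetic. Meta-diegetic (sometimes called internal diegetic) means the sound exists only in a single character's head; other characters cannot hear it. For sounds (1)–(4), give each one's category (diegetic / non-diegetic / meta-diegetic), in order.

non-diegetic, non-diegetic, meta-diegetic, meta-diegetic

(1) is non-diegetic: score with no on-screen or off-screen source; it exists for the audience alone.
Sound (2): sound married to a title/caption — outside the diegesis by definition, so non-diegetic.
(3) is meta-diegetic: the sound is imagined by Esperanza; nothing in the story world is producing it and Mei-Lin can't hear it.
(4) is meta-diegetic: remembered music, private to Esperanza — Mei-Lin is oblivious because it isn't in the room.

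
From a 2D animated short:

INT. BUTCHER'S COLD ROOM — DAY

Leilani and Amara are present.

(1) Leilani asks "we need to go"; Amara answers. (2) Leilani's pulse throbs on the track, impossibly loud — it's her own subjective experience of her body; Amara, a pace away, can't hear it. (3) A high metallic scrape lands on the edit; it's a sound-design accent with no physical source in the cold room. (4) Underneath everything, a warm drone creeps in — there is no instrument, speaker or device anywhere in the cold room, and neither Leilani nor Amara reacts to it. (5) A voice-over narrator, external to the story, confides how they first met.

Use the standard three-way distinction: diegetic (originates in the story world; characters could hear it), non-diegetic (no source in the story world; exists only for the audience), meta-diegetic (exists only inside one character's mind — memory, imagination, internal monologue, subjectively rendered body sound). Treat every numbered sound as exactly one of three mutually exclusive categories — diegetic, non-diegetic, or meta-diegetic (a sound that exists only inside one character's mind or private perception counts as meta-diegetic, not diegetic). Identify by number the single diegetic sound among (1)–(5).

1

(1) is diegetic: Leilani is a character speaking aloud in the scene.
(2) point-of-audition from inside Leilani's body; not a sound in the room → meta-diegetic.
(3) it's a sound-design accent with no in-world source; no one in the scene can hear it → non-diegetic.
(4) it has no source in the story world and no character can hear it — it's underscore → non-diegetic.
Sound (5): commentary laid over the scene from outside the fiction, so non-diegetic.
Only (1) is diegetic.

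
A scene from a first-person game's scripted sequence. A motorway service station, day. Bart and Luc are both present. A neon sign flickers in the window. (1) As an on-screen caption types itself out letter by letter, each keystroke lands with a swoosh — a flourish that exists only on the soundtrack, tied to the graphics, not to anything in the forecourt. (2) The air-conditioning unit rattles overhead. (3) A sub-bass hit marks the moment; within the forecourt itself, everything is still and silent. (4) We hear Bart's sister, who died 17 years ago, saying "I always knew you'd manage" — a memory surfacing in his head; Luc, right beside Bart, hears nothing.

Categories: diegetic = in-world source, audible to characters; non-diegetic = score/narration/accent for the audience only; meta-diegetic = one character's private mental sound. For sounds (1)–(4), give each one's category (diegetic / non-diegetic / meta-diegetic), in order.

(1) sound married to a title/caption — outside the diegesis by definition → non-diegetic.
(2) is diegetic: ambient/room sound belonging to the story's physical space.
(3) nothing in the scene produces it; it's an accent added for the audience → non-diegetic.
(4) the voice is a memory playing only inside Bart's mind; Luc can't hear it → meta-diegetic.

non-diegetic, diegetic, non-diegetic, meta-diegetic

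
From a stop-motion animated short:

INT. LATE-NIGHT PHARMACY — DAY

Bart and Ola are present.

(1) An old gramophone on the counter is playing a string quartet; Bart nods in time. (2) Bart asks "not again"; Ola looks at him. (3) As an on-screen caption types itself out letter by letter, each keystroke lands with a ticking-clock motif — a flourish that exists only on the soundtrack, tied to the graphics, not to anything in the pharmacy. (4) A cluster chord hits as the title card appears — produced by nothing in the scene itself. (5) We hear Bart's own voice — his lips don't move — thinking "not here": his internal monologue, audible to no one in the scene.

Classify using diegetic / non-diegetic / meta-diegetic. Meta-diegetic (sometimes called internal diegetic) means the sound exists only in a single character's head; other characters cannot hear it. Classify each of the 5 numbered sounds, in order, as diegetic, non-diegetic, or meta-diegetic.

(1) is diegetic: source music from an old gramophone, which exists in the story world.
Sound (2): spoken by a character present in the story world, so diegetic.
(3) the caption isn't part of the story world, so neither is the sound tied to it → non-diegetic.
(4) it's a sound-design accent with no in-world source; no one in the scene can hear it → non-diegetic.
(5) is meta-diegetic: internal monologue — inside Bart's mind, not spoken into the scene.

diegetic, diegetic, non-diegetic, non-diegetic, meta-diegetic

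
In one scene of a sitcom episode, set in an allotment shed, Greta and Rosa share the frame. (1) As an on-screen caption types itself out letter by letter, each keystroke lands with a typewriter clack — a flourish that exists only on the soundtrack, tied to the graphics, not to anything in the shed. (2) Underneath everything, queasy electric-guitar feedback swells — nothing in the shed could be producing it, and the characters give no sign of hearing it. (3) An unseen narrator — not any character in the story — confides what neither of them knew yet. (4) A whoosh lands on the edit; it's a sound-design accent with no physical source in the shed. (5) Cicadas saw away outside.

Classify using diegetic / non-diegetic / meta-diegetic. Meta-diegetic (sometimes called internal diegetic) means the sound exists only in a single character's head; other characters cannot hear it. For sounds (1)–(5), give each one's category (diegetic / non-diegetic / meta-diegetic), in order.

non-diegetic, non-diegetic, non-diegetic, non-diegetic, diegetic

Sound (1): sound married to a title/caption — outside the diegesis by definition, so non-diegetic.
(2) it has no source in the story world and no character can hear it — it's underscore → non-diegetic.
(3) is non-diegetic: commentary laid over the scene from outside the fiction.
(4) is non-diegetic: an editorial stinger — it belongs to the cut, not the story world.
(5) it's the actual ambient sound of the location → diegetic.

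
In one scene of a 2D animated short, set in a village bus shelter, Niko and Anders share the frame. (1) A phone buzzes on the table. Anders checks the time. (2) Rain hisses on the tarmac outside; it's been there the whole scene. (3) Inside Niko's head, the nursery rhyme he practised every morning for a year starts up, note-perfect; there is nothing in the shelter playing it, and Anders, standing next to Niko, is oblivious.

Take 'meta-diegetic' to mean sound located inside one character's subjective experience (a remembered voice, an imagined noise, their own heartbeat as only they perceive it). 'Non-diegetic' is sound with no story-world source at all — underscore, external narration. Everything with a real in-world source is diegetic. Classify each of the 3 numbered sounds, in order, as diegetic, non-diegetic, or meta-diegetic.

(1) a phone is a real object/event in the scene's world → diegetic.
(2) is diegetic: ambient/room sound belonging to the story's physical space.
(3) it lives in Niko's subjectivity, not in the shelter → meta-diegetic.

diegetic, diegetic, meta-diegetic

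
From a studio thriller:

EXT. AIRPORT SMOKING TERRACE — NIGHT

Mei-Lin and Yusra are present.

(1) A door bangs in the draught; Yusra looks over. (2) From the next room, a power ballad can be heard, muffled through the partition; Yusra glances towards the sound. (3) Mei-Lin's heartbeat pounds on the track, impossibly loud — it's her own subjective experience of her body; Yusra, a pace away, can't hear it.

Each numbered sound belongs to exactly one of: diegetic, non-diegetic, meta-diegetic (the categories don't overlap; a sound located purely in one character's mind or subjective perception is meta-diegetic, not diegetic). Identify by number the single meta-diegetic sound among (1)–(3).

Sound (1): a door is a real object/event in the scene's world, so diegetic.
(2) off-screen diegetic: the source is out of frame but still in the story's space → diegetic.
Sound (3): it's Mei-Lin's internal bodily sensation rendered as sound; only Mei-Lin 'hears' it, so meta-diegetic.
Only (3) is meta-diegetic.

3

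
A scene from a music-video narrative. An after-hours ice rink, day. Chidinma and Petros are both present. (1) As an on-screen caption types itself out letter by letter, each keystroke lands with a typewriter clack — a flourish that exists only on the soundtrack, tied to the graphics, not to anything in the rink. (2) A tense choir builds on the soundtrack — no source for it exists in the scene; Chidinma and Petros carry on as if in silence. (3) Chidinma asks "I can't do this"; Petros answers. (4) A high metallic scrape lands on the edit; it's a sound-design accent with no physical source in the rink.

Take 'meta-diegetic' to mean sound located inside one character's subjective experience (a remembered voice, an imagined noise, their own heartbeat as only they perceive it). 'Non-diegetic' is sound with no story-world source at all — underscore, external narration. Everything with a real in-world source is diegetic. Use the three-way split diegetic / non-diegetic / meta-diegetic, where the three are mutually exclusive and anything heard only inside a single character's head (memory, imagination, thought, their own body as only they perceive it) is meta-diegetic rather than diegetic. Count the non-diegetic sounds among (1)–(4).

(1) sound married to a title/caption — outside the diegesis by definition → non-diegetic.
(2) is non-diegetic: it has no source in the story world and no character can hear it — it's underscore.
(3) Chidinma is a character speaking aloud in the scene → diegetic.
Sound (4): nothing in the scene produces it; it's an accent added for the audience, so non-diegetic.
So 3 of the 4 are non-diegetic: (1), (2), (4).

3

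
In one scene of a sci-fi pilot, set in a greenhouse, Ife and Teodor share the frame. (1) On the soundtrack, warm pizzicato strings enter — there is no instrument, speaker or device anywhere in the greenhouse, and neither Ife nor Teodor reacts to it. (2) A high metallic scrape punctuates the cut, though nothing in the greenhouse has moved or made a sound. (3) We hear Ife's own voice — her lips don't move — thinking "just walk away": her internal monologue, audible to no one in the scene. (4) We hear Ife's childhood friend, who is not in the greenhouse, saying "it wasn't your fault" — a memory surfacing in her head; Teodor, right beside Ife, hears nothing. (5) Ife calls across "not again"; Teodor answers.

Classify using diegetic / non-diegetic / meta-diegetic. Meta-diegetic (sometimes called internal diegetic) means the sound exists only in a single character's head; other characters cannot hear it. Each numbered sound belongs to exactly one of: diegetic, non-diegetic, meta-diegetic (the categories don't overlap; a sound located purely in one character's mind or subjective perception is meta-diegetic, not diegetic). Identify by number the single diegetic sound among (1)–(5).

5

(1) is non-diegetic: score with no on-screen or off-screen source; it exists for the audience alone.
(2) is non-diegetic: nothing in the scene produces it; it's an accent added for the audience.
(3) is meta-diegetic: it's Ife's unspoken thought, heard only by the audience via her subjectivity.
Sound (4): the voice is a memory playing only inside Ife's mind; Teodor can't hear it, so meta-diegetic.
Sound (5): Ife is a character speaking aloud in the scene, so diegetic.
Only (5) is diegetic.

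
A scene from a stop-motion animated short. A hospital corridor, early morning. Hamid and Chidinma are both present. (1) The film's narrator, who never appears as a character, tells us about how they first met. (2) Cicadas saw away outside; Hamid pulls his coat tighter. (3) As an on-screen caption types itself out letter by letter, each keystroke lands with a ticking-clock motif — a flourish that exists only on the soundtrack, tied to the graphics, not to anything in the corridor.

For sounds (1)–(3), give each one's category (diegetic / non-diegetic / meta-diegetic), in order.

non-diegetic, diegetic, non-diegetic

Sound (1): external voice-over — not a character, not heard by anyone in the scene, so non-diegetic.
Sound (2): it's the actual ambient sound of the location, so diegetic.
Sound (3): the caption isn't part of the story world, so neither is the sound tied to it, so non-diegetic.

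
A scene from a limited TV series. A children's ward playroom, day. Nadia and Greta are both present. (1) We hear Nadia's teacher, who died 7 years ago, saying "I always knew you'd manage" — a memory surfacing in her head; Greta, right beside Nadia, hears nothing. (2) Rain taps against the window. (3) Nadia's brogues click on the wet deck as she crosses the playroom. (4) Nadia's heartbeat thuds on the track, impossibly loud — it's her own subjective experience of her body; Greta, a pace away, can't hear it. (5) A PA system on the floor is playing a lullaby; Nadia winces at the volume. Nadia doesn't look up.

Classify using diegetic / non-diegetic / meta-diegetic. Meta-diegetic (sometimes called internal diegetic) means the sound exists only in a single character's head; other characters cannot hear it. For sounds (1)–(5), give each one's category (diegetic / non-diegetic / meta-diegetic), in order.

(1) the voice is a memory playing only inside Nadia's mind; Greta can't hear it → meta-diegetic.
(2) is diegetic: it's the actual ambient sound of the location.
(3) Nadia's footsteps are produced in the story world → diegetic.
(4) is meta-diegetic: it's Nadia's internal bodily sensation rendered as sound; only Nadia 'hears' it.
Sound (5): a PA system is a physical source in the scene and Nadia reacts to it, so diegetic.

meta-diegetic, diegetic, diegetic, meta-diegetic, diegetic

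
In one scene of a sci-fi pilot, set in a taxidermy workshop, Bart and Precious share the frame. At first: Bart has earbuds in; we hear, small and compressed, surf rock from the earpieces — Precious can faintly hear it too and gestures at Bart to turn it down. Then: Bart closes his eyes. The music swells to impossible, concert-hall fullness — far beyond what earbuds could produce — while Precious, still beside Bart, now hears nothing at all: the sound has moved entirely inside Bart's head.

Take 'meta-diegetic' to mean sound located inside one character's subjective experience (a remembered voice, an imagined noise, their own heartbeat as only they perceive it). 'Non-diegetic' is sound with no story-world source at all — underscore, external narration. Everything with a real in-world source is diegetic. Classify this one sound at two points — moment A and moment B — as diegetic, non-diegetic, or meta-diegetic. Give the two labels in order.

diegetic, meta-diegetic

Moment A: the earbuds are a physical source both characters can hear → diegetic.
Moment B: the music now exists only as Bart's subjective experience; Precious can no longer hear it → meta-diegetic.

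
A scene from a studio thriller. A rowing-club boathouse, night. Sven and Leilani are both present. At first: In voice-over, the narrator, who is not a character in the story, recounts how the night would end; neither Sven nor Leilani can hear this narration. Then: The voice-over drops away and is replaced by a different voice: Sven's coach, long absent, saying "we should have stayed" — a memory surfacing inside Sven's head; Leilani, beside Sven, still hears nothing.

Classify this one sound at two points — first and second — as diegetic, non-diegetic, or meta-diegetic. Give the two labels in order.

non-diegetic, meta-diegetic

First: the external narrator addresses only the audience — outside the story world → non-diegetic.
Second: the replacement voice is a memory inside Sven's mind specifically → meta-diegetic.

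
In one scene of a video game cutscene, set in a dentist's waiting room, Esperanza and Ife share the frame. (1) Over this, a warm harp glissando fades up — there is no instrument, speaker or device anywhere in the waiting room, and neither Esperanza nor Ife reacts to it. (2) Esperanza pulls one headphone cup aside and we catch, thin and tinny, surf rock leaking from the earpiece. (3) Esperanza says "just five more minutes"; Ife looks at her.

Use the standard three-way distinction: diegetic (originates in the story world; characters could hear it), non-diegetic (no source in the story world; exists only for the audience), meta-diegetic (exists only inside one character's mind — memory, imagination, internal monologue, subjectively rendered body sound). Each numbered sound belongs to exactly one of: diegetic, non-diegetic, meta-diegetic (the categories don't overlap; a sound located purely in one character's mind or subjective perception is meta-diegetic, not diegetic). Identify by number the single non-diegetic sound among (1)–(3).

(1) it has no source in the story world and no character can hear it — it's underscore → non-diegetic.
(2) is diegetic: the headphones are an on-screen source.
(3) spoken by a character present in the story world → diegetic.
Only (1) is non-diegetic.

1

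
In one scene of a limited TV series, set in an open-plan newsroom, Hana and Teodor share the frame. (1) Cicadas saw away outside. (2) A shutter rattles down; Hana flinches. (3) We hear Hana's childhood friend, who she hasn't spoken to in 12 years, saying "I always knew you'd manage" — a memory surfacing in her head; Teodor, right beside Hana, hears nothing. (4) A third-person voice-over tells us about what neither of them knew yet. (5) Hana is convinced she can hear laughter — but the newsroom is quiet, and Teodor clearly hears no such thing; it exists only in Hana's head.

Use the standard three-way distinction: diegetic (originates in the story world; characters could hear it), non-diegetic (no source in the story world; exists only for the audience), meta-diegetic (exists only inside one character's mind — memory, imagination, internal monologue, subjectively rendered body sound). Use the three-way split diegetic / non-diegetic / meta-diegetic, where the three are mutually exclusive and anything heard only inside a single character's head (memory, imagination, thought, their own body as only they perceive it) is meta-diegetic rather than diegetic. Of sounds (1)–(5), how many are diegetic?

2

Sound (1): cicadas is part of the location's real environment, so diegetic.
Sound (2): a shutter is a real object/event in the scene's world, so diegetic.
Sound (3): the voice is a memory playing only inside Hana's mind; Teodor can't hear it, so meta-diegetic.
Sound (4): commentary laid over the scene from outside the fiction, so non-diegetic.
(5) is meta-diegetic: Hana alone 'hears' it — an imagined sound, not present in the space.
Diegetic: (1), (2) — that's 2.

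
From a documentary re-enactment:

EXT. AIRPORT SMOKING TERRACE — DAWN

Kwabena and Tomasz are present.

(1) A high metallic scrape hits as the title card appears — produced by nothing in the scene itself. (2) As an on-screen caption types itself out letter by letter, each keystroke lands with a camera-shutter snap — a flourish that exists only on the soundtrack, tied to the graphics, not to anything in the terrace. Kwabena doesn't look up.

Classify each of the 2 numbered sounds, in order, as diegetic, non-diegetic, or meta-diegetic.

(1) is non-diegetic: nothing in the scene produces it; it's an accent added for the audience.
Sound (2): it accompanies on-screen graphics, not anything inside the story world, so non-diegetic.

non-diegetic, non-diegetic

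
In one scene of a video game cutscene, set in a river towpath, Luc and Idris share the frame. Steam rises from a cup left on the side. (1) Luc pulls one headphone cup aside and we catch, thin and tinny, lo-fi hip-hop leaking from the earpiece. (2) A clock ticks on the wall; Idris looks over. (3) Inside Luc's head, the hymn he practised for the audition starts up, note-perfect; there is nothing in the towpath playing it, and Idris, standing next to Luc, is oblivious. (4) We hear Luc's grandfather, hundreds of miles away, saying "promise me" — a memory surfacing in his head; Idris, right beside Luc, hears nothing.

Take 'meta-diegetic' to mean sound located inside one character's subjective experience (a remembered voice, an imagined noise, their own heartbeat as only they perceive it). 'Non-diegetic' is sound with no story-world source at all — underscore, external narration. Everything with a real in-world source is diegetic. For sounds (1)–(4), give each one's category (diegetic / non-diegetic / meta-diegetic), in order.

diegetic, diegetic, meta-diegetic, meta-diegetic

Sound (1): the headphones are an on-screen source, so diegetic.
Sound (2): a clock is a real object/event in the scene's world, so diegetic.
Sound (3): the music is a memory playing inside Luc's mind alone; no real-world source, Idris can't hear it, so meta-diegetic.
Sound (4): a remembered line, private to Luc — not present in the room, not audible to Idris, so meta-diegetic.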